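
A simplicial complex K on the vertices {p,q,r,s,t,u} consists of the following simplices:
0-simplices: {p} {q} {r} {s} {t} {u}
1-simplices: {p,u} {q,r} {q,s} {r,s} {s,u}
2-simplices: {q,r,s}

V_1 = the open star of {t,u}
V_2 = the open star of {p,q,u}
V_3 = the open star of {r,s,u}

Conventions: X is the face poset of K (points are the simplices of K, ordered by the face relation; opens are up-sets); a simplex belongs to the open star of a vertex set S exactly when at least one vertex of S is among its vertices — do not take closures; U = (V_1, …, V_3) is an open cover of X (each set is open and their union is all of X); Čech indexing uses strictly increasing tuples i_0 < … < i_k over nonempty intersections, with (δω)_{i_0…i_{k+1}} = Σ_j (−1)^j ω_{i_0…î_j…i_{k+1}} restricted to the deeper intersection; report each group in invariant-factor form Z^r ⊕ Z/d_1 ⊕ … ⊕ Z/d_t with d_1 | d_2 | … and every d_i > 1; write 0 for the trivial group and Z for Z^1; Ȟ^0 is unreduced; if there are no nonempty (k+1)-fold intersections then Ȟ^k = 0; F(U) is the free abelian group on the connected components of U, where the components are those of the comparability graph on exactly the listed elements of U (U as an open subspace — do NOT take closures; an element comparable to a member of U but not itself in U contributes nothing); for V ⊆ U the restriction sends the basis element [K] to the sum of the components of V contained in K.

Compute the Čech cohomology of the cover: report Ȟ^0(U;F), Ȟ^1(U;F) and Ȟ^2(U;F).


Ȟ^0 = Z^2,  Ȟ^1 = 0,  Ȟ^2 = 0

nerve simplices:
  V1={{t},{u},{p,u},{s,u}} V2={{p},{q},{u},{p,u},{q,r},{q,s},{s,u},{q,r,s}} V3={{r},{s},{u},{p,u},{q,r},{q,s},{r,s},{s,u},{q,r,s}}
  V12={{u},{p,u},{s,u}} V13={{u},{p,u},{s,u}} V23={{u},{p,u},{q,r},{q,s},{s,u},{q,r,s}}
  V123={{u},{p,u},{s,u}}
components per intersection:
  V1: {{t}} {{u},{p,u},{s,u}}
  V2: {{p},{u},{p,u},{s,u}} {{q},{q,r},{q,s},{q,r,s}}
  V3: {{r},{s},{u},{p,u},{q,r},{q,s},{r,s},{s,u},{q,r,s}}
  V12: {{u},{p,u},{s,u}}
  V13: {{u},{p,u},{s,u}}
  V23: {{u},{p,u},{s,u}} {{q,r},{q,s},{q,r,s}}
  V123: {{u},{p,u},{s,u}}
C dims 5,4,1; δ0: rk 3, SNF 1^3; δ1: rk 1, SNF 1^1
degree 0: 5−3−0 = 2 → Ȟ^0 ≅ Z^2
degree 1: 4−1−3 = 0 → Ȟ^1 ≅ 0
degree 2: 1−0−1 = 0 → Ȟ^2 ≅ 0


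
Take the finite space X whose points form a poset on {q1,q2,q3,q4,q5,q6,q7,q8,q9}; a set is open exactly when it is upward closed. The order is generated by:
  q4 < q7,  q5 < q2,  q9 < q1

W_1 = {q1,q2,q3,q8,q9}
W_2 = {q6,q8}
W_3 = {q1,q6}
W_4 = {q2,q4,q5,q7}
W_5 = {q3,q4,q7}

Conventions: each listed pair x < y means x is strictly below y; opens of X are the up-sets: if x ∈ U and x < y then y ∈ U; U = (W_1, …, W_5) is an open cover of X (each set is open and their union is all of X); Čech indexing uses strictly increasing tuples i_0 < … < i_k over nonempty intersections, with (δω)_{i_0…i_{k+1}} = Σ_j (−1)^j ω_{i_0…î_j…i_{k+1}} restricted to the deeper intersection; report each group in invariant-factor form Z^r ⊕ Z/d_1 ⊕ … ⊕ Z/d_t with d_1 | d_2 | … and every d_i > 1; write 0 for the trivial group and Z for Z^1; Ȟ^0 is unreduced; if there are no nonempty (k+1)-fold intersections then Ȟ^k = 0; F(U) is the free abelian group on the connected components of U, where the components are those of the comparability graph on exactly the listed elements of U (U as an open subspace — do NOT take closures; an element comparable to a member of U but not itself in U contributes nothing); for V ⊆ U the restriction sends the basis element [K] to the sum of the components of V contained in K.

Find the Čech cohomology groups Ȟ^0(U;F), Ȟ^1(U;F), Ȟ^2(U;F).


nerve of the cover:
  W12={q8} W13={q1} W14={q2} W15={q3} W23={q6} W45={q4,q7}
components per intersection:
  W1: {q1,q9} {q2} {q3} {q8}
  W2: {q6} {q8}
  W3: {q1} {q6}
  W4: {q2,q5} {q4,q7}
  W5: {q3} {q4,q7}
  W12: {q8}
  W13: {q1}
  W14: {q2}
  W15: {q3}
  W23: {q6}
  W45: {q4,q7}
C dims 12,6; δ0: rk 6, SNF 1^6
Ȟ^0 = (12 − 6) − 0 = 6, so Ȟ^0 ≅ Z^6
Ȟ^1 = (6 − 0) − 6 = 0, so Ȟ^1 ≅ 0
Ȟ^2 = (0 − 0) − 0 = 0, so Ȟ^2 ≅ 0

Ȟ^0 ≅ Z^6,  Ȟ^1 ≅ 0,  Ȟ^2 ≅ 0


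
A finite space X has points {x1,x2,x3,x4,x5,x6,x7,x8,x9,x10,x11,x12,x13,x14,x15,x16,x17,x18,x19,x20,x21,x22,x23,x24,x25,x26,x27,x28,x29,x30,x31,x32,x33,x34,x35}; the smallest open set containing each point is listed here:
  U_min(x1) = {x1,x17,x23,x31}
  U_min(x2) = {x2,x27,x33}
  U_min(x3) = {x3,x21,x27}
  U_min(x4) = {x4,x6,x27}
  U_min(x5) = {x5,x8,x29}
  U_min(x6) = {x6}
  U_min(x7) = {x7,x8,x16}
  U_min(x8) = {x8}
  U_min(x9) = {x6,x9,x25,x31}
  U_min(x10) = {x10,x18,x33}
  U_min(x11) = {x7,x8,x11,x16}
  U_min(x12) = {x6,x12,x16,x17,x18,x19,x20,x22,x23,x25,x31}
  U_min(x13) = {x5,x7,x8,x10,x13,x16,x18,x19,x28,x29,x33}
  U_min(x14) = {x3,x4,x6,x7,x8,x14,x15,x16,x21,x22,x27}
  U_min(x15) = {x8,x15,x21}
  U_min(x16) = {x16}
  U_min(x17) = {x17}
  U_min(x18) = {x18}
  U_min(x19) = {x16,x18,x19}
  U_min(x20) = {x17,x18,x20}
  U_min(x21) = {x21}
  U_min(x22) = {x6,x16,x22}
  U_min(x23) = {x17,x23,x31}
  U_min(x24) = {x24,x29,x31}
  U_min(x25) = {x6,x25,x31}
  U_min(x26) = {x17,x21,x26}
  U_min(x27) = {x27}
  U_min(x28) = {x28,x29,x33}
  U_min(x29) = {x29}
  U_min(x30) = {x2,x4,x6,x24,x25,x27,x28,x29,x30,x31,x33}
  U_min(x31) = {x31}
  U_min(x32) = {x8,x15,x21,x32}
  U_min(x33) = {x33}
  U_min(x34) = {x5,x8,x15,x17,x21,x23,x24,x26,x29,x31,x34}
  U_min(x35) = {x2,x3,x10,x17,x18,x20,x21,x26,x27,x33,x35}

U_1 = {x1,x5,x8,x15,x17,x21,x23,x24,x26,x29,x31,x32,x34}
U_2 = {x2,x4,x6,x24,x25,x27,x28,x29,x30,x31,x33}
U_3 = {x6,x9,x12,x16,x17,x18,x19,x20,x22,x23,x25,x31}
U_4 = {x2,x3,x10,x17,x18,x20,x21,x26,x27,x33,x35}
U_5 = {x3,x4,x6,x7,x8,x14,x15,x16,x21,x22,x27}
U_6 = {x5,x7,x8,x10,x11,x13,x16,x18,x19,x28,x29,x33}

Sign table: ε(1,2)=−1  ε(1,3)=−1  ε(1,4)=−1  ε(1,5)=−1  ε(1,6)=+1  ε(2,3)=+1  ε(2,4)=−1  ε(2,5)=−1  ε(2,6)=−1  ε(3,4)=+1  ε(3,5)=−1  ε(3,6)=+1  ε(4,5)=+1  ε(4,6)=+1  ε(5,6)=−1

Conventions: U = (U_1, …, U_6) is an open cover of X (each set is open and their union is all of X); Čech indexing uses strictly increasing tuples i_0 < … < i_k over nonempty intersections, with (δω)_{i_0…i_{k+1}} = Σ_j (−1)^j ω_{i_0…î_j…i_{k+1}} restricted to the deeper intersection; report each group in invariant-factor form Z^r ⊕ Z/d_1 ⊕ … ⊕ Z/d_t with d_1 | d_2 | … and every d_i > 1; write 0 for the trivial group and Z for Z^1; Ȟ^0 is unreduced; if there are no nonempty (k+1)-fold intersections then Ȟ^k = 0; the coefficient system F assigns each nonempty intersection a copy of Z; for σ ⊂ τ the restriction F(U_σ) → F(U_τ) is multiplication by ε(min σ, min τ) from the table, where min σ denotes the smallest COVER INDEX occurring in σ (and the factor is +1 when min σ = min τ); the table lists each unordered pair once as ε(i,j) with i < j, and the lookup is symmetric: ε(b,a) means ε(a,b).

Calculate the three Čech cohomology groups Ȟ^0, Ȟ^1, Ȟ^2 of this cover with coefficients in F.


nerve simplices:
  U12={x24,x29,x31} U13={x17,x23,x31} U14={x17,x21,x26} U15={x8,x15,x21} U16={x5,x8,x29} U23={x6,x25,x31} U24={x2,x27,x33} U25={x4,x6,x27} U26={x28,x29,x33} U34={x17,x18,x20} U35={x6,x16,x22} U36={x16,x18,x19} U45={x3,x21,x27} U46={x10,x18,x33} U56={x7,x8,x16}
  U123={x31} U126={x29} U134={x17} U145={x21} U156={x8} U235={x6} U245={x27} U246={x33} U346={x18} U356={x16}
C dims 6,15,10; δ0: rk 6, SNF 1^5·2; δ1: rk 9, SNF 1^9
degree 0: 6−6−0 = 0 → Ȟ^0 ≅ 0
degree 1: 15−9−6 = 0 plus torsion [2] → Ȟ^1 ≅ Z/2
degree 2: 10−0−9 = 1 → Ȟ^2 ≅ Z

Ȟ^0 ≅ 0,  Ȟ^1 ≅ Z/2,  Ȟ^2 ≅ Z


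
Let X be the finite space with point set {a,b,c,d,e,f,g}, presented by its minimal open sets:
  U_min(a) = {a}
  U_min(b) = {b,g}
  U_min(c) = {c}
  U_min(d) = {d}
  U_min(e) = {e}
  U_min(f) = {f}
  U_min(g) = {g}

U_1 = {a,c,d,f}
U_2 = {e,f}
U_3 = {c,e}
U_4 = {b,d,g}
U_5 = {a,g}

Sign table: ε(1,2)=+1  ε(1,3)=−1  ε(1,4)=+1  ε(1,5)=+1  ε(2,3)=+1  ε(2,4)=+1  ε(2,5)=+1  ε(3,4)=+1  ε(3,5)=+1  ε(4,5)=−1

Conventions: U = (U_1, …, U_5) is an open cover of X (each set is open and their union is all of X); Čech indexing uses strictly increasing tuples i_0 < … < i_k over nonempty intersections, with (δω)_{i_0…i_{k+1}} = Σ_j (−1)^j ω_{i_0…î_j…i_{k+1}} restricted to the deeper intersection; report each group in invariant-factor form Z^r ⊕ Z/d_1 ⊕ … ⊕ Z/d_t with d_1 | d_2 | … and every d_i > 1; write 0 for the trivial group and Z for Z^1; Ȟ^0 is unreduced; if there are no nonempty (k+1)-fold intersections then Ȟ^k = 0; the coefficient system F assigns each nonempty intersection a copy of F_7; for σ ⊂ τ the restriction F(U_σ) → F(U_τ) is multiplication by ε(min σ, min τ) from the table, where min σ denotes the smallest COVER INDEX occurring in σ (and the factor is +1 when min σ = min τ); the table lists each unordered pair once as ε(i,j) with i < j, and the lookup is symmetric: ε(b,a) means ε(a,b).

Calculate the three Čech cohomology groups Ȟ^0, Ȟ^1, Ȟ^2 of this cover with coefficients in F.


Ȟ^0(U;F) ≅ 0, Ȟ^1(U;F) ≅ Z/7 and Ȟ^2(U;F) ≅ 0

nonempty overlaps:
  U12={f} U13={c} U14={d} U15={a} U23={e} U45={g}
C dims 5,6; δ0: rk_F7 5
degree 0: 5−5−0 = 0 → Ȟ^0 ≅ 0
degree 1: 6−0−5 = 1 → Ȟ^1 ≅ Z/7
degree 2: 0−0−0 = 0 → Ȟ^2 ≅ 0


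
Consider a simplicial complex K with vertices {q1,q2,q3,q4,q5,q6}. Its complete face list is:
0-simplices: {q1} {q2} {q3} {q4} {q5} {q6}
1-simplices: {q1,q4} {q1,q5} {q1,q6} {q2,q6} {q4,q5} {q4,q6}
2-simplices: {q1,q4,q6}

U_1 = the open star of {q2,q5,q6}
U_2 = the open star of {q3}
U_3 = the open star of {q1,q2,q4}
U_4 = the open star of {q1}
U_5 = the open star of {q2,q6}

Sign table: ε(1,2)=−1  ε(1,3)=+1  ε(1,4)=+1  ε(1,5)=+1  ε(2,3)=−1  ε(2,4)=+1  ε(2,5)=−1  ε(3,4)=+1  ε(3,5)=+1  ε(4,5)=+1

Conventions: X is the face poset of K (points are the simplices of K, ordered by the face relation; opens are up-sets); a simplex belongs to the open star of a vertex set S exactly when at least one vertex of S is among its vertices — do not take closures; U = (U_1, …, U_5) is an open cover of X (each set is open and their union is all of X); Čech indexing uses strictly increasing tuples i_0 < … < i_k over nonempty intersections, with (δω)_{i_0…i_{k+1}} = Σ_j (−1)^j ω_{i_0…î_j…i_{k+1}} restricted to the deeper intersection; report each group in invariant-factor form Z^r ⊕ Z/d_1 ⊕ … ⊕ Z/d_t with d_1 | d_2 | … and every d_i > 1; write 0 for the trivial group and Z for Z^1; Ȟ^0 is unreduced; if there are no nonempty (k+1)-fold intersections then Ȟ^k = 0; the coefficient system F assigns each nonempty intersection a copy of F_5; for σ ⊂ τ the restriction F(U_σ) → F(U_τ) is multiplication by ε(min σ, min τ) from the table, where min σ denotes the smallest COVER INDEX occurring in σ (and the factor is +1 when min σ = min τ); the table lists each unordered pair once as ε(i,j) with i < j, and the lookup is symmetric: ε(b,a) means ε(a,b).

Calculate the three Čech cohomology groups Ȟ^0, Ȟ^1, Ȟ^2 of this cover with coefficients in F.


nerve simplices:
  U1={{q2},{q5},{q6},{q1,q5},{q1,q6},{q2,q6},{q4,q5},{q4,q6},{q1,q4,q6}} U2={{q3}} U3={{q1},{q2},{q4},{q1,q4},{q1,q5},{q1,q6},{q2,q6},{q4,q5},{q4,q6},{q1,q4,q6}} U4={{q1},{q1,q4},{q1,q5},{q1,q6},{q1,q4,q6}} U5={{q2},{q6},{q1,q6},{q2,q6},{q4,q6},{q1,q4,q6}}
  U13={{q2},{q1,q5},{q1,q6},{q2,q6},{q4,q5},{q4,q6},{q1,q4,q6}} U14={{q1,q5},{q1,q6},{q1,q4,q6}} U15={{q2},{q6},{q1,q6},{q2,q6},{q4,q6},{q1,q4,q6}} U34={{q1},{q1,q4},{q1,q5},{q1,q6},{q1,q4,q6}} U35={{q2},{q1,q6},{q2,q6},{q4,q6},{q1,q4,q6}} U45={{q1,q6},{q1,q4,q6}}
  U134={{q1,q5},{q1,q6},{q1,q4,q6}} U135={{q2},{q1,q6},{q2,q6},{q4,q6},{q1,q4,q6}} U145={{q1,q6},{q1,q4,q6}} U345={{q1,q6},{q1,q4,q6}}
  U1345={{q1,q6},{q1,q4,q6}}
C dims 5,6,4,1; δ0: rk_F5 3; δ1: rk_F5 3; δ2: rk_F5 1
degree 0: 5−3−0 = 2 → Ȟ^0 ≅ Z/5 ⊕ Z/5
degree 1: 6−3−3 = 0 → Ȟ^1 ≅ 0
degree 2: 4−1−3 = 0 → Ȟ^2 ≅ 0

Ȟ^0 = Z/5 ⊕ Z/5; Ȟ^1 = 0; Ȟ^2 = 0


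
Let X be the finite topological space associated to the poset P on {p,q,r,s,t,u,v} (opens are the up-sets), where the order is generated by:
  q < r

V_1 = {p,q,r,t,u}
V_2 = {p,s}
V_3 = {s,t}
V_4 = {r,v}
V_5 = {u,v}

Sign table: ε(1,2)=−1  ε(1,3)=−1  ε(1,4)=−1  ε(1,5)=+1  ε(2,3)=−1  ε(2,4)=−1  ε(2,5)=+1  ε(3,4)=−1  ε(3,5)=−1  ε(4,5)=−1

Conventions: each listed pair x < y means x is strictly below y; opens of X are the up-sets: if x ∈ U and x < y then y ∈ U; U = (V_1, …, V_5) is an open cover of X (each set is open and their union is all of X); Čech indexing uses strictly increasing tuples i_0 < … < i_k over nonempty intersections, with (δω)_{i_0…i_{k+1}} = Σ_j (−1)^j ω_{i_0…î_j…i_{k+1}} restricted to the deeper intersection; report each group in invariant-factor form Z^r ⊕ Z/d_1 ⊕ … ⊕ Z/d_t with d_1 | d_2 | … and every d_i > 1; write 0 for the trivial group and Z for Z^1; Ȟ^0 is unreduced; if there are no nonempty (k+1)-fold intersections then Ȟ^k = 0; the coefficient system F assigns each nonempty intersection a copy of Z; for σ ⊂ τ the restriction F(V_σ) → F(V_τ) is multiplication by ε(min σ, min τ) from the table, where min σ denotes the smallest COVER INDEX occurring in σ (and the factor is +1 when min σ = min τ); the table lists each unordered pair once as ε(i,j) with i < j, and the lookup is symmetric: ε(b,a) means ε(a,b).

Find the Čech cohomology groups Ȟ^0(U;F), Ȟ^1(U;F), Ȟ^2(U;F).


Ȟ^0 = 0; Ȟ^1 = Z ⊕ Z/2; Ȟ^2 = 0

nonempty overlaps:
  V12={p} V13={t} V14={r} V15={u} V23={s} V45={v}
C dims 5,6; δ0: rk 5, SNF 1^4·2
degree 0: 5−5−0 = 0 → Ȟ^0 ≅ 0
degree 1: 6−0−5 = 1 plus torsion [2] → Ȟ^1 ≅ Z ⊕ Z/2
degree 2: 0−0−0 = 0 → Ȟ^2 ≅ 0


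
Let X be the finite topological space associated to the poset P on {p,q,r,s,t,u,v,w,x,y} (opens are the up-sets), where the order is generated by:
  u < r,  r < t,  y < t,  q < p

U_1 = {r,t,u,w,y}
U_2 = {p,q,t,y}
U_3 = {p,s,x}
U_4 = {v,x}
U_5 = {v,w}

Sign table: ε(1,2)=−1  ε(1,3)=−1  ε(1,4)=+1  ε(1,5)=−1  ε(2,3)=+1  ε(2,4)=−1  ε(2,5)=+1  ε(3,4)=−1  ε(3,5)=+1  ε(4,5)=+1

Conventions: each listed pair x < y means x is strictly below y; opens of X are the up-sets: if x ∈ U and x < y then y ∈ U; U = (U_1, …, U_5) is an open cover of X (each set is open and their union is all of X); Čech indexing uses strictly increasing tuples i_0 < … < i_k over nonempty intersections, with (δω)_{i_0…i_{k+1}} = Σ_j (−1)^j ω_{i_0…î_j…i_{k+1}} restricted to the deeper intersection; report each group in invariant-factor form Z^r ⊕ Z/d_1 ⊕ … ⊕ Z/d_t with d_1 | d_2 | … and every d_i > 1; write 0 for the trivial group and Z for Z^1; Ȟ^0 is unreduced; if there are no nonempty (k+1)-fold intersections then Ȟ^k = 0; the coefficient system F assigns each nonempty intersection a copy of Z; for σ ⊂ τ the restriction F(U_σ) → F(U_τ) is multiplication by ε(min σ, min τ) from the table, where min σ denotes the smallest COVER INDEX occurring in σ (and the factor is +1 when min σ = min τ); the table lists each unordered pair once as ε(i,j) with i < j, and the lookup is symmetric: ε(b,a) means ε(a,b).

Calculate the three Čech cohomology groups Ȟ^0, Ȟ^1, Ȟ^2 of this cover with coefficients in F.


nonempty overlaps:
  U12={t,y} U15={w} U23={p} U34={x} U45={v}
C dims 5,5; δ0: rk 5, SNF 1^4·2
degree 0: 5−5−0 = 0 → Ȟ^0 ≅ 0
degree 1: 5−0−5 = 0 plus torsion [2] → Ȟ^1 ≅ Z/2
degree 2: 0−0−0 = 0 → Ȟ^2 ≅ 0

Ȟ^0 = 0,  Ȟ^1 = Z/2,  Ȟ^2 = 0


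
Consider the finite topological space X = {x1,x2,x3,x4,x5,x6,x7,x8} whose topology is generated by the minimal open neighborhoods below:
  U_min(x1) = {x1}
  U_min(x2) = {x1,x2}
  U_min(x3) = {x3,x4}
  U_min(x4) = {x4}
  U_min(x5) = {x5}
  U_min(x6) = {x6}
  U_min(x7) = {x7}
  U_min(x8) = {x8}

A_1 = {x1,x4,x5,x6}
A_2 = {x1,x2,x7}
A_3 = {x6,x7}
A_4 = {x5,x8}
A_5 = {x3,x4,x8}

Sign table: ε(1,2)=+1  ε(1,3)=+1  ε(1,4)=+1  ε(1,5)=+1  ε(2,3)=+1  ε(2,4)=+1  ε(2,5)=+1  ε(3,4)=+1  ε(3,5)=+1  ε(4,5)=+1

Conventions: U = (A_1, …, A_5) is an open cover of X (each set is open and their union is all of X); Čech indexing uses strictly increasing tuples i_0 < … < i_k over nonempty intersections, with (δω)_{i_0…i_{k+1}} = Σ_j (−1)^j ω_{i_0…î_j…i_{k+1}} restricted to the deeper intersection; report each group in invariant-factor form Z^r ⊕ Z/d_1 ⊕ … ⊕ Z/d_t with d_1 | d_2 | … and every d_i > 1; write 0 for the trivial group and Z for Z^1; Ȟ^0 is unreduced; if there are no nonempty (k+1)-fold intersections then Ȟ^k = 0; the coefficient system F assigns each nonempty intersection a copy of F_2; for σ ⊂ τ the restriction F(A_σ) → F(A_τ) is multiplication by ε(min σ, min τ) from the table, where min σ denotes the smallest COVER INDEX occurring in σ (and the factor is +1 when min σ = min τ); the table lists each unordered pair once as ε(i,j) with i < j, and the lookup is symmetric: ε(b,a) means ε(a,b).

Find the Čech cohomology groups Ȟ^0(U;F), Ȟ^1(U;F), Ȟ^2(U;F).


Ȟ^0 = Z/2, Ȟ^1 = Z/2 ⊕ Z/2 and Ȟ^2 = 0

nerve of the cover:
  A12={x1} A13={x6} A14={x5} A15={x4} A23={x7} A45={x8}
C dims 5,6; δ0: rk_F2 4
Ȟ^0 = (5 − 4) − 0 = 1, so Ȟ^0 ≅ Z/2
Ȟ^1 = (6 − 0) − 4 = 2, so Ȟ^1 ≅ Z/2 ⊕ Z/2
Ȟ^2 = (0 − 0) − 0 = 0, so Ȟ^2 ≅ 0


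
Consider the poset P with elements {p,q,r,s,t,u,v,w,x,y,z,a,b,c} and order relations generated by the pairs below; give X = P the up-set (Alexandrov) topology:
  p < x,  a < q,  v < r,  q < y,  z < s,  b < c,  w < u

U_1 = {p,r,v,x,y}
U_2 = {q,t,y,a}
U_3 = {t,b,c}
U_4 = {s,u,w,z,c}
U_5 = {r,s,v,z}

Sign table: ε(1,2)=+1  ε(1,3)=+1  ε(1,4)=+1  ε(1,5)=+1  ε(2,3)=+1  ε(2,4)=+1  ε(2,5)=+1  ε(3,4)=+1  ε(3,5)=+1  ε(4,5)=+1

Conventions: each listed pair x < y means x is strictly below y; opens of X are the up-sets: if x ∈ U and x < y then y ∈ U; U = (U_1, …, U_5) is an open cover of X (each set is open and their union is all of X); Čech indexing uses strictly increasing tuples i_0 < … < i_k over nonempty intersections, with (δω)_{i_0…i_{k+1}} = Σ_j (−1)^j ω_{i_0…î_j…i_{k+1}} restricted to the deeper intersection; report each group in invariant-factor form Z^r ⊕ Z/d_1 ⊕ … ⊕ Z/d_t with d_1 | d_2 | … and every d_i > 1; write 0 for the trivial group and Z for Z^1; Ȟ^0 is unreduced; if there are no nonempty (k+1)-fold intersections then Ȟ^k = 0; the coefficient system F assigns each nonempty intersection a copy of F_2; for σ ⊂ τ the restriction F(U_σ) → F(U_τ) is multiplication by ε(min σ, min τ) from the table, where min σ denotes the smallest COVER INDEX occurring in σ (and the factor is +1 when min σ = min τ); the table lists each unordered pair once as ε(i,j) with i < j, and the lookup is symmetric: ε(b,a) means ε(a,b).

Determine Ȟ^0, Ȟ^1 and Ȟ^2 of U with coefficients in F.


nonempty intersections:
  U12={y} U15={r,v} U23={t} U34={c} U45={s,z}
C dims 5,5; δ0: rk_F2 4
Ȟ^0: (5−4)−0=1 ⇒ Z/2
Ȟ^1: (5−0)−4=1 ⇒ Z/2
Ȟ^2: (0−0)−0=0 ⇒ 0

Ȟ^0 = Z/2; Ȟ^1 = Z/2; Ȟ^2 = 0


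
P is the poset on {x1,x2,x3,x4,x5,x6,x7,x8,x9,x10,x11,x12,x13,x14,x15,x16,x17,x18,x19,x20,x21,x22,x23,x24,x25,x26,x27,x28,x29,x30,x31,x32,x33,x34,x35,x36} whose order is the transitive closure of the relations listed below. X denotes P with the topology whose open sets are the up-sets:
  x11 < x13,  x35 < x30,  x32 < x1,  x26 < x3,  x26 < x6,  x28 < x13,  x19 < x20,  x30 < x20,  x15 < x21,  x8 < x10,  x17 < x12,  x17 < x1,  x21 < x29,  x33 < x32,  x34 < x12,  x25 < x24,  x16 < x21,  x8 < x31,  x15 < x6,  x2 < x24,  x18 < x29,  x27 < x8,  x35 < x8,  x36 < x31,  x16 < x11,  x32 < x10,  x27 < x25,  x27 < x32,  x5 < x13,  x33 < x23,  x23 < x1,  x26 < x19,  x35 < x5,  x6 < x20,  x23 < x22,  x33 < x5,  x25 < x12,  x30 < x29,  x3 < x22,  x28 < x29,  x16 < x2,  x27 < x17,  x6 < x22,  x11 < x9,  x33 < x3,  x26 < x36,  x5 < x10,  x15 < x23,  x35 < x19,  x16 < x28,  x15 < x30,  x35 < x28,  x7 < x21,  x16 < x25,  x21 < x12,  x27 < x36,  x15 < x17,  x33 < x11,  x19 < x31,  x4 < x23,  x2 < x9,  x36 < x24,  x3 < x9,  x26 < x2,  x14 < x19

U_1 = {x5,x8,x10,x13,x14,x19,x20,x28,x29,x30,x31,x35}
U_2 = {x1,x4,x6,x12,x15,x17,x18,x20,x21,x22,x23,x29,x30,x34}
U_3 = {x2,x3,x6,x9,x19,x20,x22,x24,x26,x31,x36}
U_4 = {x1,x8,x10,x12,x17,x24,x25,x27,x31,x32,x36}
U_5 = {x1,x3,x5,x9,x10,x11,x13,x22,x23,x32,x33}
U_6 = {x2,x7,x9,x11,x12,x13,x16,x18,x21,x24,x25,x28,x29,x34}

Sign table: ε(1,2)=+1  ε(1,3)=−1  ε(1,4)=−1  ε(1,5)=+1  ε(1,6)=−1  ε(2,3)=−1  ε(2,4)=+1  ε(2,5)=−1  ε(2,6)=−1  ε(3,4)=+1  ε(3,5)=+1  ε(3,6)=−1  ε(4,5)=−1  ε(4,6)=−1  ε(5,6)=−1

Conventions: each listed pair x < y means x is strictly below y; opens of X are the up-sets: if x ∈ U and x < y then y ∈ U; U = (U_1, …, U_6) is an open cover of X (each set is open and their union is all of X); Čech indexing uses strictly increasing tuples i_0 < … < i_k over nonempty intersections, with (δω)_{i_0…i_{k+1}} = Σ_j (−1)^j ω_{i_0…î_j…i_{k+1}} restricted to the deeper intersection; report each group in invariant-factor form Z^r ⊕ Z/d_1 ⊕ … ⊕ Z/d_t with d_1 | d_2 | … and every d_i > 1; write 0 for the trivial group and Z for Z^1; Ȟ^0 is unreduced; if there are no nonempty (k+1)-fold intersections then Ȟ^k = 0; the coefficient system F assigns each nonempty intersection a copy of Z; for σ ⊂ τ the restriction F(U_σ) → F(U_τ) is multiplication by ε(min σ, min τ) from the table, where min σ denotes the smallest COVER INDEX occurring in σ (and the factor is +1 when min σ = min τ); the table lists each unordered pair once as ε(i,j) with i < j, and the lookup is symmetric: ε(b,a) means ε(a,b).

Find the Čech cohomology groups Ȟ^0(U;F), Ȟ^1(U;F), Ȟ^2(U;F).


Ȟ^0 ≅ 0, Ȟ^1 ≅ Z/2 and Ȟ^2 ≅ Z

cover nerve:
  U12={x20,x29,x30} U13={x19,x20,x31} U14={x8,x10,x31} U15={x5,x10,x13} U16={x13,x28,x29} U23={x6,x20,x22} U24={x1,x12,x17} U25={x1,x22,x23} U26={x12,x18,x21,x29,x34} U34={x24,x31,x36} U35={x3,x9,x22} U36={x2,x9,x24} U45={x1,x10,x32} U46={x12,x24,x25} U56={x9,x11,x13}
  U123={x20} U126={x29} U134={x31} U145={x10} U156={x13} U235={x22} U245={x1} U246={x12} U346={x24} U356={x9}
C dims 6,15,10; δ0: rk 6, SNF 1^5·2; δ1: rk 9, SNF 1^9
Ȟ^0: (6−6)−0=0 ⇒ 0
Ȟ^1: (15−9)−6=0 plus torsion [2] ⇒ Z/2
Ȟ^2: (10−0)−9=1 ⇒ Z


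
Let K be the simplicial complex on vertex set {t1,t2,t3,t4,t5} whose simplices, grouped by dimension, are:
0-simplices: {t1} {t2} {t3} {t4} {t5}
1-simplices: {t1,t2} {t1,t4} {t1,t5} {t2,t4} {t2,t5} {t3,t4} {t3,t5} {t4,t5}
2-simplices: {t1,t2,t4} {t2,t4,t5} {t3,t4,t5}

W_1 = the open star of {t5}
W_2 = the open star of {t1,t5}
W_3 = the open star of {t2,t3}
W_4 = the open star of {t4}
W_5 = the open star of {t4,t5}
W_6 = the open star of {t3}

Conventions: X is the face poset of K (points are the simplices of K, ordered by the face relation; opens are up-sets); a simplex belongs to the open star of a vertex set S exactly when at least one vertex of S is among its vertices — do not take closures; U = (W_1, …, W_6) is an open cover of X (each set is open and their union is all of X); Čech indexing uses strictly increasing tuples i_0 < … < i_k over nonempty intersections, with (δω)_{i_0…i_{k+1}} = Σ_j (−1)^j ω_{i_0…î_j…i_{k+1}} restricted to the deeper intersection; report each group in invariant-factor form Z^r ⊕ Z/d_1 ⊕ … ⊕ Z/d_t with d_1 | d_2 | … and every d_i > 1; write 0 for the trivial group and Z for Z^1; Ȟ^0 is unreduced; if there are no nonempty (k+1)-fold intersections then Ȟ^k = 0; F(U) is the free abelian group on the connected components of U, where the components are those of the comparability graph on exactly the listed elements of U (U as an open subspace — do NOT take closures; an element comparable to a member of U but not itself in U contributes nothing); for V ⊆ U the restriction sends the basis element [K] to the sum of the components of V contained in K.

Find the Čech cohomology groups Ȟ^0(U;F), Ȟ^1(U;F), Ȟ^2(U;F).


intersection data:
  W1={{t5},{t1,t5},{t2,t5},{t3,t5},{t4,t5},{t2,t4,t5},{t3,t4,t5}} W2={{t1},{t5},{t1,t2},{t1,t4},{t1,t5},{t2,t5},{t3,t5},{t4,t5},{t1,t2,t4},{t2,t4,t5},{t3,t4,t5}} W3={{t2},{t3},{t1,t2},{t2,t4},{t2,t5},{t3,t4},{t3,t5},{t1,t2,t4},{t2,t4,t5},{t3,t4,t5}} W4={{t4},{t1,t4},{t2,t4},{t3,t4},{t4,t5},{t1,t2,t4},{t2,t4,t5},{t3,t4,t5}} W5={{t4},{t5},{t1,t4},{t1,t5},{t2,t4},{t2,t5},{t3,t4},{t3,t5},{t4,t5},{t1,t2,t4},{t2,t4,t5},{t3,t4,t5}} W6={{t3},{t3,t4},{t3,t5},{t3,t4,t5}}
  W12={{t5},{t1,t5},{t2,t5},{t3,t5},{t4,t5},{t2,t4,t5},{t3,t4,t5}} W13={{t2,t5},{t3,t5},{t2,t4,t5},{t3,t4,t5}} W14={{t4,t5},{t2,t4,t5},{t3,t4,t5}} W15={{t5},{t1,t5},{t2,t5},{t3,t5},{t4,t5},{t2,t4,t5},{t3,t4,t5}} W16={{t3,t5},{t3,t4,t5}} W23={{t1,t2},{t2,t5},{t3,t5},{t1,t2,t4},{t2,t4,t5},{t3,t4,t5}} W24={{t1,t4},{t4,t5},{t1,t2,t4},{t2,t4,t5},{t3,t4,t5}} W25={{t5},{t1,t4},{t1,t5},{t2,t5},{t3,t5},{t4,t5},{t1,t2,t4},{t2,t4,t5},{t3,t4,t5}} W26={{t3,t5},{t3,t4,t5}} W34={{t2,t4},{t3,t4},{t1,t2,t4},{t2,t4,t5},{t3,t4,t5}} W35={{t2,t4},{t2,t5},{t3,t4},{t3,t5},{t1,t2,t4},{t2,t4,t5},{t3,t4,t5}} W36={{t3},{t3,t4},{t3,t5},{t3,t4,t5}} W45={{t4},{t1,t4},{t2,t4},{t3,t4},{t4,t5},{t1,t2,t4},{t2,t4,t5},{t3,t4,t5}} W46={{t3,t4},{t3,t4,t5}} W56={{t3,t4},{t3,t5},{t3,t4,t5}}
  W123={{t2,t5},{t3,t5},{t2,t4,t5},{t3,t4,t5}} W124={{t4,t5},{t2,t4,t5},{t3,t4,t5}} W125={{t5},{t1,t5},{t2,t5},{t3,t5},{t4,t5},{t2,t4,t5},{t3,t4,t5}} W126={{t3,t5},{t3,t4,t5}} W134={{t2,t4,t5},{t3,t4,t5}} W135={{t2,t5},{t3,t5},{t2,t4,t5},{t3,t4,t5}} W136={{t3,t5},{t3,t4,t5}} W145={{t4,t5},{t2,t4,t5},{t3,t4,t5}} W146={{t3,t4,t5}} W156={{t3,t5},{t3,t4,t5}} W234={{t1,t2,t4},{t2,t4,t5},{t3,t4,t5}} W235={{t2,t5},{t3,t5},{t1,t2,t4},{t2,t4,t5},{t3,t4,t5}} W236={{t3,t5},{t3,t4,t5}} W245={{t1,t4},{t4,t5},{t1,t2,t4},{t2,t4,t5},{t3,t4,t5}} W246={{t3,t4,t5}} W256={{t3,t5},{t3,t4,t5}} W345={{t2,t4},{t3,t4},{t1,t2,t4},{t2,t4,t5},{t3,t4,t5}} W346={{t3,t4},{t3,t4,t5}} W356={{t3,t4},{t3,t5},{t3,t4,t5}} W456={{t3,t4},{t3,t4,t5}}
  W1234={{t2,t4,t5},{t3,t4,t5}} W1235={{t2,t5},{t3,t5},{t2,t4,t5},{t3,t4,t5}} W1236={{t3,t5},{t3,t4,t5}} W1245={{t4,t5},{t2,t4,t5},{t3,t4,t5}} W1246={{t3,t4,t5}} W1256={{t3,t5},{t3,t4,t5}} W1345={{t2,t4,t5},{t3,t4,t5}} W1346={{t3,t4,t5}} W1356={{t3,t5},{t3,t4,t5}} W1456={{t3,t4,t5}} W2345={{t1,t2,t4},{t2,t4,t5},{t3,t4,t5}} W2346={{t3,t4,t5}} W2356={{t3,t5},{t3,t4,t5}} W2456={{t3,t4,t5}} W3456={{t3,t4},{t3,t4,t5}}
  W12345={{t2,t4,t5},{t3,t4,t5}} W12346={{t3,t4,t5}} W12356={{t3,t5},{t3,t4,t5}} W12456={{t3,t4,t5}} W13456={{t3,t4,t5}} W23456={{t3,t4,t5}}
  W123456={{t3,t4,t5}}
components per intersection:
  W1: {{t5},{t1,t5},{t2,t5},{t3,t5},{t4,t5},{t2,t4,t5},{t3,t4,t5}}
  W2: {{t1},{t5},{t1,t2},{t1,t4},{t1,t5},{t2,t5},{t3,t5},{t4,t5},{t1,t2,t4},{t2,t4,t5},{t3,t4,t5}}
  W3: {{t2},{t1,t2},{t2,t4},{t2,t5},{t1,t2,t4},{t2,t4,t5}} {{t3},{t3,t4},{t3,t5},{t3,t4,t5}}
  W4: {{t4},{t1,t4},{t2,t4},{t3,t4},{t4,t5},{t1,t2,t4},{t2,t4,t5},{t3,t4,t5}}
  W5: {{t4},{t5},{t1,t4},{t1,t5},{t2,t4},{t2,t5},{t3,t4},{t3,t5},{t4,t5},{t1,t2,t4},{t2,t4,t5},{t3,t4,t5}}
  W6: {{t3},{t3,t4},{t3,t5},{t3,t4,t5}}
  W12: {{t5},{t1,t5},{t2,t5},{t3,t5},{t4,t5},{t2,t4,t5},{t3,t4,t5}}
  W13: {{t2,t5},{t2,t4,t5}} {{t3,t5},{t3,t4,t5}}
  W14: {{t4,t5},{t2,t4,t5},{t3,t4,t5}}
  W15: {{t5},{t1,t5},{t2,t5},{t3,t5},{t4,t5},{t2,t4,t5},{t3,t4,t5}}
  W16: {{t3,t5},{t3,t4,t5}}
  W23: {{t1,t2},{t1,t2,t4}} {{t2,t5},{t2,t4,t5}} {{t3,t5},{t3,t4,t5}}
  W24: {{t1,t4},{t1,t2,t4}} {{t4,t5},{t2,t4,t5},{t3,t4,t5}}
  W25: {{t5},{t1,t5},{t2,t5},{t3,t5},{t4,t5},{t2,t4,t5},{t3,t4,t5}} {{t1,t4},{t1,t2,t4}}
  W26: {{t3,t5},{t3,t4,t5}}
  W34: {{t2,t4},{t1,t2,t4},{t2,t4,t5}} {{t3,t4},{t3,t4,t5}}
  W35: {{t2,t4},{t2,t5},{t1,t2,t4},{t2,t4,t5}} {{t3,t4},{t3,t5},{t3,t4,t5}}
  W36: {{t3},{t3,t4},{t3,t5},{t3,t4,t5}}
  W45: {{t4},{t1,t4},{t2,t4},{t3,t4},{t4,t5},{t1,t2,t4},{t2,t4,t5},{t3,t4,t5}}
  W46: {{t3,t4},{t3,t4,t5}}
  W56: {{t3,t4},{t3,t5},{t3,t4,t5}}
  W123: {{t2,t5},{t2,t4,t5}} {{t3,t5},{t3,t4,t5}}
  W124: {{t4,t5},{t2,t4,t5},{t3,t4,t5}}
  W125: {{t5},{t1,t5},{t2,t5},{t3,t5},{t4,t5},{t2,t4,t5},{t3,t4,t5}}
  W126: {{t3,t5},{t3,t4,t5}}
  W134: {{t2,t4,t5}} {{t3,t4,t5}}
  W135: {{t2,t5},{t2,t4,t5}} {{t3,t5},{t3,t4,t5}}
  W136: {{t3,t5},{t3,t4,t5}}
  W145: {{t4,t5},{t2,t4,t5},{t3,t4,t5}}
  W146: {{t3,t4,t5}}
  W156: {{t3,t5},{t3,t4,t5}}
  W234: {{t1,t2,t4}} {{t2,t4,t5}} {{t3,t4,t5}}
  W235: {{t2,t5},{t2,t4,t5}} {{t3,t5},{t3,t4,t5}} {{t1,t2,t4}}
  W236: {{t3,t5},{t3,t4,t5}}
  W245: {{t1,t4},{t1,t2,t4}} {{t4,t5},{t2,t4,t5},{t3,t4,t5}}
  W246: {{t3,t4,t5}}
  W256: {{t3,t5},{t3,t4,t5}}
  W345: {{t2,t4},{t1,t2,t4},{t2,t4,t5}} {{t3,t4},{t3,t4,t5}}
  W346: {{t3,t4},{t3,t4,t5}}
  W356: {{t3,t4},{t3,t5},{t3,t4,t5}}
  W456: {{t3,t4},{t3,t4,t5}}
  W1234: {{t2,t4,t5}} {{t3,t4,t5}}
  W1235: {{t2,t5},{t2,t4,t5}} {{t3,t5},{t3,t4,t5}}
  W1236: {{t3,t5},{t3,t4,t5}}
  W1245: {{t4,t5},{t2,t4,t5},{t3,t4,t5}}
  W1246: {{t3,t4,t5}}
  W1256: {{t3,t5},{t3,t4,t5}}
  W1345: {{t2,t4,t5}} {{t3,t4,t5}}
  W1346: {{t3,t4,t5}}
  W1356: {{t3,t5},{t3,t4,t5}}
  W1456: {{t3,t4,t5}}
  W2345: {{t1,t2,t4}} {{t2,t4,t5}} {{t3,t4,t5}}
  W2346: {{t3,t4,t5}}
  W2356: {{t3,t5},{t3,t4,t5}}
  W2456: {{t3,t4,t5}}
  W3456: {{t3,t4},{t3,t4,t5}}
  W12345: {{t2,t4,t5}} {{t3,t4,t5}}
  W12346: {{t3,t4,t5}}
  W12356: {{t3,t5},{t3,t4,t5}}
  W12456: {{t3,t4,t5}}
  W13456: {{t3,t4,t5}}
  W23456: {{t3,t4,t5}}
  W123456: {{t3,t4,t5}}
C dims 7,22,29,20; δ0: rk 6, SNF 1^6; δ1: rk 15, SNF 1^15; δ2: rk 14, SNF 1^14
Ȟ^0 = (7 − 6) − 0 = 1, so Ȟ^0 ≅ Z
Ȟ^1 = (22 − 15) − 6 = 1, so Ȟ^1 ≅ Z
Ȟ^2 = (29 − 14) − 15 = 0, so Ȟ^2 ≅ 0

Ȟ^0(U;F) ≅ Z,  Ȟ^1(U;F) ≅ Z,  Ȟ^2(U;F) ≅ 0


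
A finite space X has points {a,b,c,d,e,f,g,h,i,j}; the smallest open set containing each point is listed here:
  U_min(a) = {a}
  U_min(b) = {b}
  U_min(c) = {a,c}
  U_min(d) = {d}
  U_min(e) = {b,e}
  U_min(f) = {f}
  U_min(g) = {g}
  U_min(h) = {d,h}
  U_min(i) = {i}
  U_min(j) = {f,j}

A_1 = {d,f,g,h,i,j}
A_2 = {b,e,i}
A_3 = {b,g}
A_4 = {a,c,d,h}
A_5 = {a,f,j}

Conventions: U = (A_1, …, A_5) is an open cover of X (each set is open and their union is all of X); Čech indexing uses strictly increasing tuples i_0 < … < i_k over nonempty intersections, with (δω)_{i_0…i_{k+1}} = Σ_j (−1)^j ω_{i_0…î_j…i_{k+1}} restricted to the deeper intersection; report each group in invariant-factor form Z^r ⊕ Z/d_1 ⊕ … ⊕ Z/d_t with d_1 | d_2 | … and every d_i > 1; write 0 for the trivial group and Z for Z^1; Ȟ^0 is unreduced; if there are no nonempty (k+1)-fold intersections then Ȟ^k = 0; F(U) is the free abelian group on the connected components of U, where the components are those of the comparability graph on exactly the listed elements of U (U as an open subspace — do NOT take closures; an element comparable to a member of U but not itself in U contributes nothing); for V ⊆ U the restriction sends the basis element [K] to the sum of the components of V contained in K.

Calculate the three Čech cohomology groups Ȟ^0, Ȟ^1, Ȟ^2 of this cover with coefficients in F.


Ȟ^0 = Z^6; Ȟ^1 = 0; Ȟ^2 = 0

nonempty overlaps:
  A12={i} A13={g} A14={d,h} A15={f,j} A23={b} A45={a}
components per intersection:
  A1: {d,h} {f,j} {g} {i}
  A2: {b,e} {i}
  A3: {b} {g}
  A4: {a,c} {d,h}
  A5: {a} {f,j}
  A12: {i}
  A13: {g}
  A14: {d,h}
  A15: {f,j}
  A23: {b}
  A45: {a}
C dims 12,6; δ0: rk 6, SNF 1^6
degree 0: 12−6−0 = 6 → Ȟ^0 ≅ Z^6
degree 1: 6−0−6 = 0 → Ȟ^1 ≅ 0
degree 2: 0−0−0 = 0 → Ȟ^2 ≅ 0


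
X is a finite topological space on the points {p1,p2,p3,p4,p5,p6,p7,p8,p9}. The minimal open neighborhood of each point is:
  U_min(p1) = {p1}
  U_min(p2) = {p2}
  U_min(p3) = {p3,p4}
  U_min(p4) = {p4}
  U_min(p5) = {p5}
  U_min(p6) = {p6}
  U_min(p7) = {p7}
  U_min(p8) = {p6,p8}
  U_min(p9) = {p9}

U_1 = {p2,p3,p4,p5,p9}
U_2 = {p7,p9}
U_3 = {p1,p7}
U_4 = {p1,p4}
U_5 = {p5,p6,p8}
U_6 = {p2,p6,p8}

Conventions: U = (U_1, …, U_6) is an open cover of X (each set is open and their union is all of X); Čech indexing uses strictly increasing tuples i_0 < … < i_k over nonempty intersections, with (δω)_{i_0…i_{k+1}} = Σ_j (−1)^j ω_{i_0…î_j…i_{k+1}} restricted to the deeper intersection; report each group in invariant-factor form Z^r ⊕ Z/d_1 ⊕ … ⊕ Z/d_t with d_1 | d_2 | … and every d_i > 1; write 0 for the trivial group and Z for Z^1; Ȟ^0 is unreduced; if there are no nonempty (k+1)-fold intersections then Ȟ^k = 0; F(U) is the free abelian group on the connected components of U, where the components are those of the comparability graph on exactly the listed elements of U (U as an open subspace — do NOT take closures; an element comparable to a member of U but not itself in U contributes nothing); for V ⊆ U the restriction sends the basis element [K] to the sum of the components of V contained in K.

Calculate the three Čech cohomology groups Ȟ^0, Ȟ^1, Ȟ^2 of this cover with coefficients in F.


Ȟ^0 ≅ Z^7, Ȟ^1 ≅ 0, Ȟ^2 ≅ 0

nerve of the cover:
  U12={p9} U14={p4} U15={p5} U16={p2} U23={p7} U34={p1} U56={p6,p8}
components per intersection:
  U1: {p2} {p3,p4} {p5} {p9}
  U2: {p7} {p9}
  U3: {p1} {p7}
  U4: {p1} {p4}
  U5: {p5} {p6,p8}
  U6: {p2} {p6,p8}
  U12: {p9}
  U14: {p4}
  U15: {p5}
  U16: {p2}
  U23: {p7}
  U34: {p1}
  U56: {p6,p8}
C dims 14,7; δ0: rk 7, SNF 1^7
Ȟ^0 = (14 − 7) − 0 = 7, so Ȟ^0 ≅ Z^7
Ȟ^1 = (7 − 0) − 7 = 0, so Ȟ^1 ≅ 0
Ȟ^2 = (0 − 0) − 0 = 0, so Ȟ^2 ≅ 0


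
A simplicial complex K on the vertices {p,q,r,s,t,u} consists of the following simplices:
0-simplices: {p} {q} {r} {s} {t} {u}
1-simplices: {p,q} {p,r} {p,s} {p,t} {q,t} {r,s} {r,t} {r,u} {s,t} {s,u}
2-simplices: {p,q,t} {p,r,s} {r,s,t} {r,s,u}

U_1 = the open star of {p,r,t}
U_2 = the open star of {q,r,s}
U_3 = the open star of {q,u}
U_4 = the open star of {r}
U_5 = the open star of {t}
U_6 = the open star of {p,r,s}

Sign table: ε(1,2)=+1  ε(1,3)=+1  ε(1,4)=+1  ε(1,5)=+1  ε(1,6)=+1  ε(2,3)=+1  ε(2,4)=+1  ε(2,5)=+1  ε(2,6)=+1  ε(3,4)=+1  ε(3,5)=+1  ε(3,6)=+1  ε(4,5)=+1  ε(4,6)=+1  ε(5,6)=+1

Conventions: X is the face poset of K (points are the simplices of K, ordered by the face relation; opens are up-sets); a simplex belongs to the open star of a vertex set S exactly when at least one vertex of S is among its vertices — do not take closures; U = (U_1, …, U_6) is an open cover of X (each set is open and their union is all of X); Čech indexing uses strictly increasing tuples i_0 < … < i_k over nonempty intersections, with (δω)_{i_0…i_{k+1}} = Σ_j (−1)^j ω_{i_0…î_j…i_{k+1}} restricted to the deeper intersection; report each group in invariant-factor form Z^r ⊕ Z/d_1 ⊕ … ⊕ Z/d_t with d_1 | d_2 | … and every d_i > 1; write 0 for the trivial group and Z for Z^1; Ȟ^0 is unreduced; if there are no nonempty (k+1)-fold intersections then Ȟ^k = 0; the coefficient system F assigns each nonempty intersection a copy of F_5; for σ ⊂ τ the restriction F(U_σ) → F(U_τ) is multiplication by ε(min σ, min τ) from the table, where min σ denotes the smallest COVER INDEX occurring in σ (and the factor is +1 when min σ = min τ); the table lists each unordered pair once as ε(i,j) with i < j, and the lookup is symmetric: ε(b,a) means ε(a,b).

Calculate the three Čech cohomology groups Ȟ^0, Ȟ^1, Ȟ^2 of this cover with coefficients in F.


intersection data:
  U1={{p},{r},{t},{p,q},{p,r},{p,s},{p,t},{q,t},{r,s},{r,t},{r,u},{s,t},{p,q,t},{p,r,s},{r,s,t},{r,s,u}} U2={{q},{r},{s},{p,q},{p,r},{p,s},{q,t},{r,s},{r,t},{r,u},{s,t},{s,u},{p,q,t},{p,r,s},{r,s,t},{r,s,u}} U3={{q},{u},{p,q},{q,t},{r,u},{s,u},{p,q,t},{r,s,u}} U4={{r},{p,r},{r,s},{r,t},{r,u},{p,r,s},{r,s,t},{r,s,u}} U5={{t},{p,t},{q,t},{r,t},{s,t},{p,q,t},{r,s,t}} U6={{p},{r},{s},{p,q},{p,r},{p,s},{p,t},{r,s},{r,t},{r,u},{s,t},{s,u},{p,q,t},{p,r,s},{r,s,t},{r,s,u}}
  U12={{r},{p,q},{p,r},{p,s},{q,t},{r,s},{r,t},{r,u},{s,t},{p,q,t},{p,r,s},{r,s,t},{r,s,u}} U13={{p,q},{q,t},{r,u},{p,q,t},{r,s,u}} U14={{r},{p,r},{r,s},{r,t},{r,u},{p,r,s},{r,s,t},{r,s,u}} U15={{t},{p,t},{q,t},{r,t},{s,t},{p,q,t},{r,s,t}} U16={{p},{r},{p,q},{p,r},{p,s},{p,t},{r,s},{r,t},{r,u},{s,t},{p,q,t},{p,r,s},{r,s,t},{r,s,u}} U23={{q},{p,q},{q,t},{r,u},{s,u},{p,q,t},{r,s,u}} U24={{r},{p,r},{r,s},{r,t},{r,u},{p,r,s},{r,s,t},{r,s,u}} U25={{q,t},{r,t},{s,t},{p,q,t},{r,s,t}} U26={{r},{s},{p,q},{p,r},{p,s},{r,s},{r,t},{r,u},{s,t},{s,u},{p,q,t},{p,r,s},{r,s,t},{r,s,u}} U34={{r,u},{r,s,u}} U35={{q,t},{p,q,t}} U36={{p,q},{r,u},{s,u},{p,q,t},{r,s,u}} U45={{r,t},{r,s,t}} U46={{r},{p,r},{r,s},{r,t},{r,u},{p,r,s},{r,s,t},{r,s,u}} U56={{p,t},{r,t},{s,t},{p,q,t},{r,s,t}}
  U123={{p,q},{q,t},{r,u},{p,q,t},{r,s,u}} U124={{r},{p,r},{r,s},{r,t},{r,u},{p,r,s},{r,s,t},{r,s,u}} U125={{q,t},{r,t},{s,t},{p,q,t},{r,s,t}} U126={{r},{p,q},{p,r},{p,s},{r,s},{r,t},{r,u},{s,t},{p,q,t},{p,r,s},{r,s,t},{r,s,u}} U134={{r,u},{r,s,u}} U135={{q,t},{p,q,t}} U136={{p,q},{r,u},{p,q,t},{r,s,u}} U145={{r,t},{r,s,t}} U146={{r},{p,r},{r,s},{r,t},{r,u},{p,r,s},{r,s,t},{r,s,u}} U156={{p,t},{r,t},{s,t},{p,q,t},{r,s,t}} U234={{r,u},{r,s,u}} U235={{q,t},{p,q,t}} U236={{p,q},{r,u},{s,u},{p,q,t},{r,s,u}} U245={{r,t},{r,s,t}} U246={{r},{p,r},{r,s},{r,t},{r,u},{p,r,s},{r,s,t},{r,s,u}} U256={{r,t},{s,t},{p,q,t},{r,s,t}} U346={{r,u},{r,s,u}} U356={{p,q,t}} U456={{r,t},{r,s,t}}
  U1234={{r,u},{r,s,u}} U1235={{q,t},{p,q,t}} U1236={{p,q},{r,u},{p,q,t},{r,s,u}} U1245={{r,t},{r,s,t}} U1246={{r},{p,r},{r,s},{r,t},{r,u},{p,r,s},{r,s,t},{r,s,u}} U1256={{r,t},{s,t},{p,q,t},{r,s,t}} U1346={{r,u},{r,s,u}} U1356={{p,q,t}} U1456={{r,t},{r,s,t}} U2346={{r,u},{r,s,u}} U2356={{p,q,t}} U2456={{r,t},{r,s,t}}
  U12346={{r,u},{r,s,u}} U12356={{p,q,t}} U12456={{r,t},{r,s,t}}
C dims 6,15,19,12; δ0: rk_F5 5; δ1: rk_F5 10; δ2: rk_F5 9
Ȟ^0 = (6 − 5) − 0 = 1, so Ȟ^0 ≅ Z/5
Ȟ^1 = (15 − 10) − 5 = 0, so Ȟ^1 ≅ 0
Ȟ^2 = (19 − 9) − 10 = 0, so Ȟ^2 ≅ 0

Ȟ^0(U;F) ≅ Z/5, Ȟ^1(U;F) ≅ 0 and Ȟ^2(U;F) ≅ 0


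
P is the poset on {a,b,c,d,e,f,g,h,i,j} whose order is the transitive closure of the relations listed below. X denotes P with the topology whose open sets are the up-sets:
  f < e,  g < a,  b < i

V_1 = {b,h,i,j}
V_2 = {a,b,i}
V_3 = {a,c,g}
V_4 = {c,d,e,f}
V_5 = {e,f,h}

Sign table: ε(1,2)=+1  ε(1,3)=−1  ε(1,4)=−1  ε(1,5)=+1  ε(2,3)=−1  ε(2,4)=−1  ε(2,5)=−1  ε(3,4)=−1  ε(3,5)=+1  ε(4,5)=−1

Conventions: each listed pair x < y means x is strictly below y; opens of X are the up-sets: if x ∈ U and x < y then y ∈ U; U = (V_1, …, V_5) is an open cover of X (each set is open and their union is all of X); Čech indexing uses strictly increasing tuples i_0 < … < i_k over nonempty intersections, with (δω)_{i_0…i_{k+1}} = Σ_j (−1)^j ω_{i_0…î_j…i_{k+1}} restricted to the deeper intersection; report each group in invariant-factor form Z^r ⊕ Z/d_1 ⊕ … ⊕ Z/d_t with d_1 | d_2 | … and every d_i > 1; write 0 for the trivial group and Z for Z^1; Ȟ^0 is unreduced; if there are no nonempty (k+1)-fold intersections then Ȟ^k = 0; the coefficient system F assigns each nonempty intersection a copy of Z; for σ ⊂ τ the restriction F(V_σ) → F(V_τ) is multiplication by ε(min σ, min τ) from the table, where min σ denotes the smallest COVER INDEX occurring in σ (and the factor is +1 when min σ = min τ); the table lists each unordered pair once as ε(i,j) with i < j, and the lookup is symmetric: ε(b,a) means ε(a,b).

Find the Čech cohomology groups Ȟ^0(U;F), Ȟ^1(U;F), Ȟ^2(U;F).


Ȟ^0(U;F) ≅ 0,  Ȟ^1(U;F) ≅ Z/2,  Ȟ^2(U;F) ≅ 0

nonempty overlaps:
  V12={b,i} V15={h} V23={a} V34={c} V45={e,f}
C dims 5,5; δ0: rk 5, SNF 1^4·2
degree 0: 5−5−0 = 0 → Ȟ^0 ≅ 0
degree 1: 5−0−5 = 0 plus torsion [2] → Ȟ^1 ≅ Z/2
degree 2: 0−0−0 = 0 → Ȟ^2 ≅ 0


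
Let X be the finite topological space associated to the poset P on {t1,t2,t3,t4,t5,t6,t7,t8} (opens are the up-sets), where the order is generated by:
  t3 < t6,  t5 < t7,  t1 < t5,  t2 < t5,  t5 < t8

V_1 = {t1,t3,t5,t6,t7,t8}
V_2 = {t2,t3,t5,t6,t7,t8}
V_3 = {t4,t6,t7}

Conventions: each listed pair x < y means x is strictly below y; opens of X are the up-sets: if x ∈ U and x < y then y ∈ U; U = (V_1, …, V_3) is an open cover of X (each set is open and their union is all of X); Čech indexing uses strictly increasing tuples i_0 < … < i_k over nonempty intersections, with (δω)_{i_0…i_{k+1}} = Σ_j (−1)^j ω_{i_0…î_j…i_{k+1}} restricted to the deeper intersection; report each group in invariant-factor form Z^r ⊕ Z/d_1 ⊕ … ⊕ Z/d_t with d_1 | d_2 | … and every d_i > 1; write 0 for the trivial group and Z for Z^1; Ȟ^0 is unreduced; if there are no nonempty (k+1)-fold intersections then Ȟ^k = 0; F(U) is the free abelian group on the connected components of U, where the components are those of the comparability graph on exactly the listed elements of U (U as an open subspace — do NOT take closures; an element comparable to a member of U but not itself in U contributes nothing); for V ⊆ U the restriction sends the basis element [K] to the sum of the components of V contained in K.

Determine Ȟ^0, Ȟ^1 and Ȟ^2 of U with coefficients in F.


nonempty overlaps:
  V12={t3,t5,t6,t7,t8} V13={t6,t7} V23={t6,t7}
  V123={t6,t7}
components per intersection:
  V1: {t1,t5,t7,t8} {t3,t6}
  V2: {t2,t5,t7,t8} {t3,t6}
  V3: {t4} {t6} {t7}
  V12: {t3,t6} {t5,t7,t8}
  V13: {t6} {t7}
  V23: {t6} {t7}
  V123: {t6} {t7}
C dims 7,6,2; δ0: rk 4, SNF 1^4; δ1: rk 2, SNF 1^2
degree 0: 7−4−0 = 3 → Ȟ^0 ≅ Z^3
degree 1: 6−2−4 = 0 → Ȟ^1 ≅ 0
degree 2: 2−0−2 = 0 → Ȟ^2 ≅ 0

Ȟ^0(U;F) ≅ Z^3, Ȟ^1(U;F) ≅ 0 and Ȟ^2(U;F) ≅ 0
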